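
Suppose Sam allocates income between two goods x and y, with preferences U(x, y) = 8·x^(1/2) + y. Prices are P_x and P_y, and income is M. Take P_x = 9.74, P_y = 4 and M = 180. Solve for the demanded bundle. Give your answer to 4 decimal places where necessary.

Solve: √x = 4·P_y/P_x, so x*(P_x,P_y) = (4·P_y/P_x)², and y* = (M − P_x·x*)/P_y.
Plugging in: x* = (4·4/9.74)² = 2.6985, y* = 38.4292.

x* = 2.6985, y* = 38.4292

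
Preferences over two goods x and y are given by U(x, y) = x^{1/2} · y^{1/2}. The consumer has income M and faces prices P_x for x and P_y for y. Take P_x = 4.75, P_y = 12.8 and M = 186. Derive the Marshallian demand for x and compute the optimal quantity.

Demand: x*(P_x,P_y,M) = 0.5·M/P_x and y* = 0.5·M/P_y.
At P_x=4.75, P_y=12.8, M=186: x* = 0.5·186/4.75 = 19.5789.

x* = 19.5789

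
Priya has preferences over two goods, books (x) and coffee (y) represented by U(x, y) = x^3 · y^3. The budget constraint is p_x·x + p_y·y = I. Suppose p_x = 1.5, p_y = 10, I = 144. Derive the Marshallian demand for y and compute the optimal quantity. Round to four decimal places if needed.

y* = 7.2

MU_x/MU_y = (3·y)/(3·x); tangency sets this equal to p_x/p_y.
Rearranging, p_y·y = p_x·x. Substituting into the budget gives p_x·x·(1 + 1) = I.
Demand: x*(p_x,p_y,I) = 0.5·I/p_x and y* = 0.5·I/p_y.
At p_x=1.5, p_y=10, I=144: y* = 0.5·144/10 = 7.2.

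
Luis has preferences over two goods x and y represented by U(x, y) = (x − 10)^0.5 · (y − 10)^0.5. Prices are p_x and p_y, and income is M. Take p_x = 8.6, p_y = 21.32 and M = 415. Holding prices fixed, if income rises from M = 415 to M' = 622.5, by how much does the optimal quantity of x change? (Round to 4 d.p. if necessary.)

Δx* = 12.064

This is Cobb-Douglas in (x−10, y−10): tangency gives 0.5·p_y·(y−10) = 0.5·p_x·(x−10).
Substituting into the budget: x* = 10 + 0.5·(M − 10·p_x − 10·p_y)/p_x, and y* = 10 + 0.5·(…)/p_y.
Discretionary income = 415 − 10·8.6 − 10·21.32 = 115.8; x* = 10 + 0.5·115.8/8.6 = 16.7326.
At M' = 622.5: x* = 28.7965. Change: 28.7965 − 16.7326 = 12.064.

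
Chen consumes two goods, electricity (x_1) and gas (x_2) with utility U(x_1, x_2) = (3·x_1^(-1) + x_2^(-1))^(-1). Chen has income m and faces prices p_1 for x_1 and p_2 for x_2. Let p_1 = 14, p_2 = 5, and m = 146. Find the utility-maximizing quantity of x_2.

x_2* = 7.4905

Numerically x_2/x_1 = 0.966092, so x_1* = 146/(14 + 5·0.966092) = 7.7534 and x_2* = 0.966092·7.7534 = 7.4905.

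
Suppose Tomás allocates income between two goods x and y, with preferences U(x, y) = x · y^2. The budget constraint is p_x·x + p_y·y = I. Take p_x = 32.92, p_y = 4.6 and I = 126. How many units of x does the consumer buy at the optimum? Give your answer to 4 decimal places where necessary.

Demand: x*(p_x,p_y,I) = 1/3·I/p_x and y* = 2/3·I/p_y.
At p_x=32.92, p_y=4.6, I=126: x* = 1/3·126/32.92 = 1.2758.

x* = 1.2758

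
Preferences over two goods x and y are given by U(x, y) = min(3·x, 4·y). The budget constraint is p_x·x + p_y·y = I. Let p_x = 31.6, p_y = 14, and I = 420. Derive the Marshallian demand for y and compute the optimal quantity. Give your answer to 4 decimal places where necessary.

With perfect complements, no substitution: consume in ratio x:y = 4:3.
Budget: p_x·x + p_y·(3/4)·x = I, so (4·p_x + 3·p_y)·x = 4·I.
Demand: x*(p_x,p_y,I) = 4·I/(4·p_x + 3·p_y), y* = 3·I/(4·p_x + 3·p_y).
Here 4·31.6 + 3·14 = 168.4, giving y* = 7.4822.

y* = 7.4822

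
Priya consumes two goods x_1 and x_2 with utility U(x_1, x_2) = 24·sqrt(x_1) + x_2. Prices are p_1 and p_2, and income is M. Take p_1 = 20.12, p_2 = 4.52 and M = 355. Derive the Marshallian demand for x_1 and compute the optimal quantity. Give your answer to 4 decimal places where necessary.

x_1* = 7.2675

Utility is quasi-linear in x_2; the FOC for x_1 is 12/√x_1 = p_1/p_2.
Thus x_1* = (12·p_2/p_1)² — independent of M — with the rest of income spent on x_2.
Plugging in: x_1* = (12·4.52/20.12)² = 7.2675.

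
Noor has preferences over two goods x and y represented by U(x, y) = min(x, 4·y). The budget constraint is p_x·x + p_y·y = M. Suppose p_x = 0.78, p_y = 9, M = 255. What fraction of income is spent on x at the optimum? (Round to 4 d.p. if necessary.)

With perfect complements, no substitution: consume in ratio x:y = 4:1.
Budget: p_x·x + p_y·(1/4)·x = M, so (4·p_x + p_y)·x = 4·M.
Demand: x*(p_x,p_y,M) = 4·M/(4·p_x + p_y), y* = M/(4·p_x + p_y).
Here 4·0.78 + 9 = 12.12, giving x* = 84.1584 and y* = 21.0396.
Expenditure on x: 0.78·84.1584 = 65.6436; share = 0.2574.

share on x = 0.2574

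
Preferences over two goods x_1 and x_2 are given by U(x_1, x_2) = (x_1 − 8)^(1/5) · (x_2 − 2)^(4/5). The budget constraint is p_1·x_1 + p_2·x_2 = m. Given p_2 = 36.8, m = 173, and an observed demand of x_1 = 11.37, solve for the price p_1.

p_1 = 4

MRS = (1/4)·(x_2−2)/(x_1−8). Tangency with p_1/p_2 gives x_2−2 = 4·(p_1/p_2)·(x_1−8).
Substituting into the budget: x_1* = 8 + 0.2·(m − 8·p_1 − 2·p_2)/p_1, and x_2* = 2 + 0.8·(…)/p_2.
Set x_1* = 11.37 in the demand function and solve for p_1: p_1 = 4.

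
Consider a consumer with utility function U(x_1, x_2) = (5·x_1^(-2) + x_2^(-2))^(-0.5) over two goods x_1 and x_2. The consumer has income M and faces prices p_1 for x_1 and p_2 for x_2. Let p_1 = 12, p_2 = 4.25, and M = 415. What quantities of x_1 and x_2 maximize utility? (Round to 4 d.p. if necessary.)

x_1* = 26.752, x_2* = 22.1121

MU_x_1 ∝ 5·x_1^(-3), MU_x_2 ∝ x_2^(-3), so MRS = 5·(x_2/x_1)^(3) = p_1/p_2.
Hence x_2/x_1 = ((1/5)·p_1/p_2)^(1/(3)), i.e. raised to the 1/3 power.
Substitute x_2 = (x_2/x_1)·x_1 into the budget: x_1* = M/(p_1 + p_2·(x_2/x_1)).
Numerically x_2/x_1 = 0.826559, so x_1* = 415/(12 + 4.25·0.826559) = 26.752 and x_2* = 0.826559·26.752 = 22.1121.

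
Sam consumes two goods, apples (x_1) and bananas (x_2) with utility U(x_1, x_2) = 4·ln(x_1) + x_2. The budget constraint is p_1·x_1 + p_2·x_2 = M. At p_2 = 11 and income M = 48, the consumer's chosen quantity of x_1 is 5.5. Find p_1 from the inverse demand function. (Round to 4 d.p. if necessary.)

p_1 = 8

MU_x_1 = 4/x_1, MU_x_2 = 1. Tangency: 4/x_1 = p_1/p_2.
So x_1*(p_1,p_2) = 4·p_2/p_1, independent of income; and x_2* = (M − 4·p_2)/p_2.
Set x_1* = 5.5 in the demand function and solve for p_1: p_1 = 8.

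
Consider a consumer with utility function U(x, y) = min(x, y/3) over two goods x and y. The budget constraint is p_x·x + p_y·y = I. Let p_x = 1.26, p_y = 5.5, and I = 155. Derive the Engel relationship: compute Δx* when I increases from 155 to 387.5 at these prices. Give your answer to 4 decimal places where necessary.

With perfect complements, no substitution: consume in ratio x:y = 1:3.
Budget: p_x·x + p_y·3·x = I, so (p_x + 3·p_y)·x = I.
Demand: x*(p_x,p_y,I) = I/(p_x + 3·p_y), y* = 3·I/(p_x + 3·p_y).
Here 1.26 + 3·5.5 = 17.76, giving x* = 8.7275.
At I' = 387.5: x* = 21.8187. Change: 21.8187 − 8.7275 = 13.0912.

Δx* = 13.0912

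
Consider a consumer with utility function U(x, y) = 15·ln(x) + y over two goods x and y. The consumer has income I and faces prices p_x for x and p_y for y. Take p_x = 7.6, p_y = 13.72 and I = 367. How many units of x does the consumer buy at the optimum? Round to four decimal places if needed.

x* = 27.0789

MU_x = 15/x, MU_y = 1. Tangency: 15/x = p_x/p_y.
So x*(p_x,p_y) = 15·p_y/p_x, independent of income; and y* = (I − 15·p_y)/p_y.
At the given prices: x* = 15·13.72/7.6 = 27.0789.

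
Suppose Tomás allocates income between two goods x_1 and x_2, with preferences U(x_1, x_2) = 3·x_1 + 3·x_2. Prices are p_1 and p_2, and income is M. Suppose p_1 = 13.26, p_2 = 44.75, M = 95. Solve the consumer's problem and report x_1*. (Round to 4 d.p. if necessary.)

x_1* = 7.1644

x_1 gives more utility per dollar, so spend all income on x_1: x_1* = M/p_1, x_2* = 0.
Numerically: x_1* = 7.1644, x_2* = 0.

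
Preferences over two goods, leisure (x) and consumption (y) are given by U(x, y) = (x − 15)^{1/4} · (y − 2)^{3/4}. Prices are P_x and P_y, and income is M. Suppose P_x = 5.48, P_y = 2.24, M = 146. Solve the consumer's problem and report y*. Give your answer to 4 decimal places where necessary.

y* = 21.8616

This is Cobb-Douglas in (x−15, y−2): tangency gives 0.25·P_y·(y−2) = 0.75·P_x·(x−15).
After buying the subsistence bundle (15, 2), a share 0.25 of the remaining income goes to x: x* = 15 + 0.25·(M − 15P_x − 2P_y)/P_x.
Discretionary income = 146 − 15·5.48 − 2·2.24 = 59.32; y* = 2 + 0.75·59.32/2.24 = 21.8616.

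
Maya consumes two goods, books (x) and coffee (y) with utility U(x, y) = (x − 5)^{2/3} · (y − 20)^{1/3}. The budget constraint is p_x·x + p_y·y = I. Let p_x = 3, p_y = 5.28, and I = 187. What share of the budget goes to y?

MRS = 2·(y−20)/(x−5). Tangency with p_x/p_y gives y−20 = (1/2)·(p_x/p_y)·(x−5).
Substituting into the budget: x* = 5 + 2/3·(I − 5·p_x − 20·p_y)/p_x, and y* = 20 + 1/3·(…)/p_y.
Discretionary income = 187 − 5·3 − 20·5.28 = 66.4; x* = 5 + 2/3·66.4/3 = 19.7556; y* = 20 + 1/3·66.4/5.28 = 24.1919.
Expenditure on y: 5.28·24.1919 = 127.7333; share = 0.6831.

share on y = 0.6831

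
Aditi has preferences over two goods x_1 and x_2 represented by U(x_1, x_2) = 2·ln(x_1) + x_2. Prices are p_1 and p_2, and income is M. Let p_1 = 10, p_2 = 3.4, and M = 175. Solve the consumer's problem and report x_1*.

At the given prices: x_1* = 2·3.4/10 = 0.68.

x_1* = 0.68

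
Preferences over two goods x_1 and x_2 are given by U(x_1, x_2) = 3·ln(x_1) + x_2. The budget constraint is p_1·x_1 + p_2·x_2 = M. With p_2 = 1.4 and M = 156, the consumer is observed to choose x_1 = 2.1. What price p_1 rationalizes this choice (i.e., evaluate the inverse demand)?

Set MRS = p_1/p_2: (3/x_1)/1 = p_1/p_2.
So x_1*(p_1,p_2) = 3·p_2/p_1, independent of income; and x_2* = (M − 3·p_2)/p_2.
Set x_1* = 2.1 in the demand function and solve for p_1: p_1 = 2.

p_1 = 2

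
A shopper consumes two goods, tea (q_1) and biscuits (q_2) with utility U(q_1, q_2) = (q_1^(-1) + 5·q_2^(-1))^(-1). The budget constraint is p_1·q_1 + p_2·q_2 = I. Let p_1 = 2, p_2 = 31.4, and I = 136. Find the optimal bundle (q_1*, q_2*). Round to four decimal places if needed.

MRS = MU_q_1/MU_q_2 = (1/5)·(q_2/q_1)^(2). Set equal to p_1/p_2.
Hence q_2/q_1 = (5·p_1/p_2)^(1/(2)), i.e. raised to the 0.5 power.
With the ratio pinned down, the budget gives q_1* = I/(p_1 + p_2·(q_2/q_1)) and q_2* = (q_2/q_1)·q_1*.
Numerically q_2/q_1 = 0.564333, so q_1* = 136/(2 + 31.4·0.564333) = 6.8965 and q_2* = 0.564333·6.8965 = 3.8919.

q_1* = 6.8965, q_2* = 3.8919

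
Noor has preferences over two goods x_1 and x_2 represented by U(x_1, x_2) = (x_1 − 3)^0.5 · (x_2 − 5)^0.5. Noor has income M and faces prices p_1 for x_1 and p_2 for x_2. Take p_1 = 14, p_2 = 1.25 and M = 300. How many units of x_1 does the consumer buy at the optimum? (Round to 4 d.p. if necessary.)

MRS = (x_2−5)/(x_1−3). Tangency with p_1/p_2 gives x_2−5 = (p_1/p_2)·(x_1−3).
Substituting into the budget: x_1* = 3 + 0.5·(M − 3·p_1 − 5·p_2)/p_1, and x_2* = 5 + 0.5·(…)/p_2.
Discretionary income = 300 − 3·14 − 5·1.25 = 251.75; x_1* = 3 + 0.5·251.75/14 = 11.9911.

x_1* = 11.9911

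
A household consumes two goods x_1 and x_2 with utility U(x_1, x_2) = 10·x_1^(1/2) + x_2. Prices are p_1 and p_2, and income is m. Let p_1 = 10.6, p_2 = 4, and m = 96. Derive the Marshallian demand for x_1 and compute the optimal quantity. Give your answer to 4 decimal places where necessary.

Set MRS = p_1/p_2: 5·x_1^(−1/2) = p_1/p_2.
Thus x_1* = (5·p_2/p_1)² — independent of m — with the rest of income spent on x_2.
Plugging in: x_1* = (5·4/10.6)² = 3.56.

x_1* = 3.56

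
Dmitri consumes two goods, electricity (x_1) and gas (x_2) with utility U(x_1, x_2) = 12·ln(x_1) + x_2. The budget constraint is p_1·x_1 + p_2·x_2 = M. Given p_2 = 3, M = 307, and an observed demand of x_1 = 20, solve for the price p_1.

p_1 = 1.8

Set MRS = p_1/p_2: (12/x_1)/1 = p_1/p_2.
So x_1*(p_1,p_2) = 12·p_2/p_1, independent of income; and x_2* = (M − 12·p_2)/p_2.
Set x_1* = 20 in the demand function and solve for p_1: p_1 = 1.8.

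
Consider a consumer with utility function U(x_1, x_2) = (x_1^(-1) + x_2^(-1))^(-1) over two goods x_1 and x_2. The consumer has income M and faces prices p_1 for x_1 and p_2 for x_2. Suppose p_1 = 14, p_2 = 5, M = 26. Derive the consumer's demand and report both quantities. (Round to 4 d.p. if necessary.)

x_1* = 1.1624, x_2* = 1.9451

MRS = MU_x_1/MU_x_2 = (x_2/x_1)^(2). Set equal to p_1/p_2.
Hence x_2/x_1 = (p_1/p_2)^(1/(2)), i.e. raised to the 0.5 power.
With the ratio pinned down, the budget gives x_1* = M/(p_1 + p_2·(x_2/x_1)) and x_2* = (x_2/x_1)·x_1*.
Numerically x_2/x_1 = 1.67332, so x_1* = 26/(14 + 5·1.67332) = 1.1624 and x_2* = 1.67332·1.1624 = 1.9451.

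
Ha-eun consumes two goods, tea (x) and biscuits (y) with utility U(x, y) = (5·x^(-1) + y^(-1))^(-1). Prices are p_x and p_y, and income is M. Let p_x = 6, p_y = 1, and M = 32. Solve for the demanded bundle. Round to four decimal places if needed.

From the CES first-order condition, 5·(y/x)^(2) = p_x/p_y.
Hence y/x = ((1/5)·p_x/p_y)^(1/(2)), i.e. raised to the 0.5 power.
With the ratio pinned down, the budget gives x* = M/(p_x + p_y·(y/x)) and y* = (y/x)·x*.
Numerically y/x = 1.095445, so x* = 32/(6 + 1·1.095445) = 4.5099 and y* = 1.095445·4.5099 = 4.9404.

x* = 4.5099, y* = 4.9404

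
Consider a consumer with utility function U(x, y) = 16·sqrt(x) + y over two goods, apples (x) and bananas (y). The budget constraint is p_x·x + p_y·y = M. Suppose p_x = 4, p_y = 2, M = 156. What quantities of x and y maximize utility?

x* = 16, y* = 46

MU_x = 8/√x, MU_y = 1. Tangency: 8/√x = p_x/p_y.
Solve: √x = 8·p_y/p_x, so x*(p_x,p_y) = (8·p_y/p_x)², and y* = (M − p_x·x*)/p_y.
Plugging in: x* = (8·2/4)² = 16, y* = 46.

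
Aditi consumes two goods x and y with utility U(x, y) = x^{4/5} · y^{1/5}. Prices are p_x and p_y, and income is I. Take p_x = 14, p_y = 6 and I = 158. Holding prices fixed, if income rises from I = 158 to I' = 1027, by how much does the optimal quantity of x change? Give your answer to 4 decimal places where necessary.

Δx* = 49.6571

The MRS is 4·y/x. Set MRS = p_x/p_y.
Rearranging, p_y·y = (1/4)·p_x·x. Substituting into the budget gives p_x·x·(1 + (1/4)) = I.
Demand: x*(p_x,p_y,I) = 0.8·I/p_x and y* = 0.2·I/p_y.
At p_x=14, p_y=6, I=158: x* = 0.8·158/14 = 9.0286.
At I' = 1027: x* = 58.6857. Change: 58.6857 − 9.0286 = 49.6571.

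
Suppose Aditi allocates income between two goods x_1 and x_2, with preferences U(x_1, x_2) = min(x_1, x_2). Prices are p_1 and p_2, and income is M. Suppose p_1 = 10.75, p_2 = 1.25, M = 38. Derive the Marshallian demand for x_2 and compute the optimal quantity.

x_2* = 3.1667

Demand: x_1*(p_1,p_2,M) = M/(p_1 + p_2), x_2* = M/(p_1 + p_2).
Here 10.75 + 1.25 = 12, giving x_2* = 3.1667.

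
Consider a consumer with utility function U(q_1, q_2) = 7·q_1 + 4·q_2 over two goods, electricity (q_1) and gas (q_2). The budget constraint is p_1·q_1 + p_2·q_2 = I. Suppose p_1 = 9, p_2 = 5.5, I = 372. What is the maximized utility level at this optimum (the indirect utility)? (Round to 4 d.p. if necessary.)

V = 289.3333

Perfect substitutes: compare marginal utility per dollar. 7/p_1 vs 4/p_2 → 0.7778 vs 0.7273.
q_1 gives more utility per dollar, so spend all income on q_1: q_1* = I/p_1, q_2* = 0.
Numerically: q_1* = 41.3333, q_2* = 0.
Utility at the optimum: U(41.3333, 0) = 289.3333.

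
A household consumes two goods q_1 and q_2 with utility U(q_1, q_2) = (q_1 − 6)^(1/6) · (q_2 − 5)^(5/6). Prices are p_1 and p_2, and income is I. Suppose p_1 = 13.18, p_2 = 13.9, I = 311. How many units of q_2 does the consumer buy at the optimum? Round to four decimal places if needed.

q_2* = 14.7374

Let q_1' = q_1−6, q_2' = q_2−5. MRS = (1/5)·q_2'/q_1' = p_1/p_2.
Substituting into the budget: q_1* = 6 + 1/6·(I − 6·p_1 − 5·p_2)/p_1, and q_2* = 5 + 5/6·(…)/p_2.
Discretionary income = 311 − 6·13.18 − 5·13.9 = 162.42; q_2* = 5 + 5/6·162.42/13.9 = 14.7374.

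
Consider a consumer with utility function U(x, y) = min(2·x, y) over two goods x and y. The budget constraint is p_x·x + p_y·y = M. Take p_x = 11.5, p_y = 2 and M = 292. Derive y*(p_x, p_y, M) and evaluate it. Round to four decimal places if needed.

With perfect complements, no substitution: consume in ratio x:y = 1:2.
Budget: p_x·x + p_y·2·x = M, so (p_x + 2·p_y)·x = M.
Demand: x*(p_x,p_y,M) = M/(p_x + 2·p_y), y* = 2·M/(p_x + 2·p_y).
Here 11.5 + 2·2 = 15.5, giving y* = 37.6774.

y* = 37.6774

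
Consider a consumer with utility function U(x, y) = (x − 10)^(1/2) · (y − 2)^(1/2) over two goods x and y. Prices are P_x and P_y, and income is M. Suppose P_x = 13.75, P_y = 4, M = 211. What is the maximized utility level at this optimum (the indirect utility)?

MRS = (y−2)/(x−10). Tangency with P_x/P_y gives y−2 = (P_x/P_y)·(x−10).
Substituting into the budget: x* = 10 + 0.5·(M − 10·P_x − 2·P_y)/P_x, and y* = 2 + 0.5·(…)/P_y.
Discretionary income = 211 − 10·13.75 − 2·4 = 65.5; x* = 10 + 0.5·65.5/13.75 = 12.3818; y* = 2 + 0.5·65.5/4 = 10.1875.
Utility at the optimum: U(12.3818, 10.1875) = 4.416.

V = 4.416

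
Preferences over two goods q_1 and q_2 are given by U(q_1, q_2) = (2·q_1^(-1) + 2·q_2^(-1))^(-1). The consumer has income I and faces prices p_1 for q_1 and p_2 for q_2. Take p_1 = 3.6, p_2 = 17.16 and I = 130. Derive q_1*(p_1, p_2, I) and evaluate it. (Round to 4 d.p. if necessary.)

q_1* = 11.344

With the ratio pinned down, the budget gives q_1* = I/(p_1 + p_2·(q_2/q_1)) and q_2* = (q_2/q_1)·q_1*.
Numerically q_2/q_1 = 0.458029, so q_1* = 130/(3.6 + 17.16·0.458029) = 11.344.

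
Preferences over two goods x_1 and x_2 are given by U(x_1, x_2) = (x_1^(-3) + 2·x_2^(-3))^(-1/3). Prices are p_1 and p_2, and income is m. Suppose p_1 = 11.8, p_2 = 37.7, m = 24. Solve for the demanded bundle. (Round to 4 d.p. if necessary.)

Substitute x_2 = (x_2/x_1)·x_1 into the budget: x_1* = m/(p_1 + p_2·(x_2/x_1)).
Numerically x_2/x_1 = 0.889493, so x_1* = 24/(11.8 + 37.7·0.889493) = 0.5294 and x_2* = 0.889493·0.5294 = 0.4709.

x_1* = 0.5294, x_2* = 0.4709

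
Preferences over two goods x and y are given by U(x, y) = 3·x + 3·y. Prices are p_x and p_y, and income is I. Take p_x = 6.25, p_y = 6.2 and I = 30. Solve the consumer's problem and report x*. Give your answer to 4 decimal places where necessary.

Perfect substitutes: compare marginal utility per dollar. 3/p_x vs 3/p_y → 0.48 vs 0.4839.
y gives more utility per dollar, so spend all income on y: y* = I/p_y, x* = 0.
Numerically: x* = 0, y* = 4.8387.

x* = 0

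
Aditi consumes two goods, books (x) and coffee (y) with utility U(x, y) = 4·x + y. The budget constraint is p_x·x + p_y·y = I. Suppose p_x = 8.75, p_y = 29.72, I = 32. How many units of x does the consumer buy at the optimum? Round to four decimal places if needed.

Perfect substitutes: compare marginal utility per dollar. 4/p_x vs 1/p_y → 0.4571 vs 0.0336.
x gives more utility per dollar, so spend all income on x: x* = I/p_x, y* = 0.
Numerically: x* = 3.6571, y* = 0.

x* = 3.6571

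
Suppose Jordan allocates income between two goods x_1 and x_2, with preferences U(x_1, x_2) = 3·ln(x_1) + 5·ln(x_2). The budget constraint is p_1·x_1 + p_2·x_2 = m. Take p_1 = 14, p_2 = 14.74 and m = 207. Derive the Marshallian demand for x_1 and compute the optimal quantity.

x_1* = 5.5446

Tangency: MRS = (3/5)·x_2/x_1 = p_1/p_2.
Rearranging, p_2·x_2 = (5/3)·p_1·x_1. Substituting into the budget gives p_1·x_1·(1 + (5/3)) = m.
Demand: x_1*(p_1,p_2,m) = 0.375·m/p_1 and x_2* = 0.625·m/p_2.
At p_1=14, p_2=14.74, m=207: x_1* = 0.375·207/14 = 5.5446.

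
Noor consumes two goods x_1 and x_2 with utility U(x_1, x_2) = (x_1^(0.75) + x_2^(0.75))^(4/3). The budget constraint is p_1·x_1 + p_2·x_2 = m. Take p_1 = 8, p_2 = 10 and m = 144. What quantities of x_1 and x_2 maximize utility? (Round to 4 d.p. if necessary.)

MU_x_1 ∝ x_1^(-0.25), MU_x_2 ∝ x_2^(-0.25), so MRS = (x_2/x_1)^(0.25) = p_1/p_2.
Solve for the ratio: x_2/x_1 = [p_1/p_2]^(4).
Substitute x_2 = (x_2/x_1)·x_1 into the budget: x_1* = m/(p_1 + p_2·(x_2/x_1)).
Numerically x_2/x_1 = 0.4096, so x_1* = 144/(8 + 10·0.4096) = 11.9048 and x_2* = 0.4096·11.9048 = 4.8762.

x_1* = 11.9048, x_2* = 4.8762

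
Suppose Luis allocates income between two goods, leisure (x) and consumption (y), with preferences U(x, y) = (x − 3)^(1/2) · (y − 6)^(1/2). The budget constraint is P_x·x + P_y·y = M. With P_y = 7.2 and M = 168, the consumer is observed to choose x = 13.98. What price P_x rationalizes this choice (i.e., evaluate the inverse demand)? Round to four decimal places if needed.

P_x = 5

Let x' = x−3, y' = y−6. MRS = y'/x' = P_x/P_y.
After buying the subsistence bundle (3, 6), a share 0.5 of the remaining income goes to x: x* = 3 + 0.5·(M − 3P_x − 6P_y)/P_x.
Set x* = 13.98 in the demand function and solve for P_x: P_x = 5.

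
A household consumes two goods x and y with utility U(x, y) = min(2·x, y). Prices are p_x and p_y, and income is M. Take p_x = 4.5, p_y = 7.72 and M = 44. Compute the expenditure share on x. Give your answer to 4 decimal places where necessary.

share on x = 0.2257

Here 4.5 + 2·7.72 = 19.94, giving x* = 2.2066 and y* = 4.4132.
Expenditure on x: 4.5·2.2066 = 9.9298; share = 0.2257.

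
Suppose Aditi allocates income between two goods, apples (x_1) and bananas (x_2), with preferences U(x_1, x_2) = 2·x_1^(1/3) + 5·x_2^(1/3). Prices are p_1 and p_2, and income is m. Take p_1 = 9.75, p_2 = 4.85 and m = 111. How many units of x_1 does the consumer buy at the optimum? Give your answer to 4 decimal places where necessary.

From the CES first-order condition, (2/5)·(x_2/x_1)^(2/3) = p_1/p_2.
Hence x_2/x_1 = ((5/2)·p_1/p_2)^(1/(2/3)), i.e. raised to the 1.5 power.
With the ratio pinned down, the budget gives x_1* = m/(p_1 + p_2·(x_2/x_1)) and x_2* = (x_2/x_1)·x_1*.
Numerically x_2/x_1 = 11.266897, so x_1* = 111/(9.75 + 4.85·11.266897) = 1.7238.

x_1* = 1.7238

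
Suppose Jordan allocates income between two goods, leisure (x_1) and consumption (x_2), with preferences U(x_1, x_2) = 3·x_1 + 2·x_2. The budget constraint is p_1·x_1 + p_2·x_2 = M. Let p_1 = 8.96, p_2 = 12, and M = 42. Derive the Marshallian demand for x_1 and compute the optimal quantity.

Perfect substitutes: compare marginal utility per dollar. 3/p_1 vs 2/p_2 → 0.3348 vs 0.1667.
x_1 gives more utility per dollar, so spend all income on x_1: x_1* = M/p_1, x_2* = 0.
Numerically: x_1* = 4.6875, x_2* = 0.

x_1* = 4.6875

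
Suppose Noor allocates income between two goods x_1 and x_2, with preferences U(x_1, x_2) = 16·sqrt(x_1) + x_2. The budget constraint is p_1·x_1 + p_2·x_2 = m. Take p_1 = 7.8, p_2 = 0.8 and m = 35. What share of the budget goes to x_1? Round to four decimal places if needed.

share on x_1 = 0.15

MU_x_1 = 8/√x_1, MU_x_2 = 1. Tangency: 8/√x_1 = p_1/p_2.
Thus x_1* = (8·p_2/p_1)² — independent of m — with the rest of income spent on x_2.
Plugging in: x_1* = (8·0.8/7.8)² = 0.6732, x_2* = 37.1859.
Expenditure on x_1: 7.8·0.6732 = 5.2513; share = 0.15.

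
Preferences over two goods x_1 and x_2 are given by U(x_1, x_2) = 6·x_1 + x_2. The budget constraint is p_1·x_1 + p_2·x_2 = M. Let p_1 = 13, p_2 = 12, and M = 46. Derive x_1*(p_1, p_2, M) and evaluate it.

x_1* = 3.5385

x_1 gives more utility per dollar, so spend all income on x_1: x_1* = M/p_1, x_2* = 0.
Numerically: x_1* = 3.5385, x_2* = 0.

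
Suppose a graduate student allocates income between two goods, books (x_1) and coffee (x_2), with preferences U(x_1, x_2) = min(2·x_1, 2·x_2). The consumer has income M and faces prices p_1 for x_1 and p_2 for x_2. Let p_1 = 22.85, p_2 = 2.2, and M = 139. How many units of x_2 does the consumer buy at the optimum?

Leontief preferences: the optimum is at the kink where x_1/2 = x_2/2, i.e. x_2 = x_1.
Budget: p_1·x_1 + p_2·x_1 = M, so (2·p_1 + 2·p_2)·x_1 = 2·M.
Demand: x_1*(p_1,p_2,M) = 2·M/(2·p_1 + 2·p_2), x_2* = 2·M/(2·p_1 + 2·p_2).
Here 2·22.85 + 2·2.2 = 50.1, giving x_2* = 5.5489.

x_2* = 5.5489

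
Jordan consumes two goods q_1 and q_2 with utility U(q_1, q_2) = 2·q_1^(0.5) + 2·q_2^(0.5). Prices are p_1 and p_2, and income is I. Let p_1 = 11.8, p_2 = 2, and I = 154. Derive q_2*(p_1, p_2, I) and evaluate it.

q_2* = 65.8406

MU_q_1 ∝ 2·q_1^(-0.5), MU_q_2 ∝ 2·q_2^(-0.5), so MRS = (q_2/q_1)^(0.5) = p_1/p_2.
Solve for the ratio: q_2/q_1 = [p_1/p_2]^(2).
With the ratio pinned down, the budget gives q_1* = I/(p_1 + p_2·(q_2/q_1)) and q_2* = (q_2/q_1)·q_1*.
Numerically q_2/q_1 = 34.81, so q_1* = 154/(11.8 + 2·34.81) = 1.8914 and q_2* = 34.81·1.8914 = 65.8406.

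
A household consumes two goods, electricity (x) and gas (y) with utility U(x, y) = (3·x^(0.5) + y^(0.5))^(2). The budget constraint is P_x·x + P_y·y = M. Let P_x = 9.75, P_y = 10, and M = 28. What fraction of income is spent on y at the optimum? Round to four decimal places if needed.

Substitute y = (y/x)·x into the budget: x* = M/(P_x + P_y·(y/x)).
Numerically y/x = 0.105625, so x* = 28/(9.75 + 10·0.105625) = 2.5911 and y* = 0.105625·2.5911 = 0.2737.
Expenditure on y: 10·0.2737 = 2.7368; share = 0.0977.

share on y = 0.0977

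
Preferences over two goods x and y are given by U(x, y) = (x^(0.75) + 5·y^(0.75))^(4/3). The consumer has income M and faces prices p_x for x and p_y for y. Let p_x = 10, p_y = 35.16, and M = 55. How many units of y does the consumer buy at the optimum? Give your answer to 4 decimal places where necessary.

MRS = MU_x/MU_y = (1/5)·(y/x)^(0.25). Set equal to p_x/p_y.
Hence y/x = (5·p_x/p_y)^(1/(0.25)), i.e. raised to the 4 power.
Substitute y = (y/x)·x into the budget: x* = M/(p_x + p_y·(y/x)).
Numerically y/x = 4.089635, so x* = 55/(10 + 35.16·4.089635) = 0.3576 and y* = 4.089635·0.3576 = 1.4626.

y* = 1.4626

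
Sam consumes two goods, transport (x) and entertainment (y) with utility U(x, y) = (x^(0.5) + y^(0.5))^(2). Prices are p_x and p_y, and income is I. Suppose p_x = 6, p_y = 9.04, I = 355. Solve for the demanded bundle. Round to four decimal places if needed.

From the CES first-order condition, (y/x)^(0.5) = p_x/p_y.
Solve for the ratio: y/x = [p_x/p_y]^(2).
With the ratio pinned down, the budget gives x* = I/(p_x + p_y·(y/x)) and y* = (y/x)·x*.
Numerically y/x = 0.44052, so x* = 355/(6 + 9.04·0.44052) = 35.5629 and y* = 0.44052·35.5629 = 15.6662.

x* = 35.5629, y* = 15.6662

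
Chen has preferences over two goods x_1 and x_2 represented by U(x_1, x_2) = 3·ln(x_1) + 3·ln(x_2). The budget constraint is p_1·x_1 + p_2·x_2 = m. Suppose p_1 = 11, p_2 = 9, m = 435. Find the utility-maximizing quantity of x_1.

Demand: x_1*(p_1,p_2,m) = 0.5·m/p_1 and x_2* = 0.5·m/p_2.
At p_1=11, p_2=9, m=435: x_1* = 0.5·435/11 = 19.7727.

x_1* = 19.7727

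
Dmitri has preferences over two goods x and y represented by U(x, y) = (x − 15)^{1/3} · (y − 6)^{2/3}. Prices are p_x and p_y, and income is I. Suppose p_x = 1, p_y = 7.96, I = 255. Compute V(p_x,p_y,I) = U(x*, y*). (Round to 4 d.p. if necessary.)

V = 25.5153

MRS = (1/2)·(y−6)/(x−15). Tangency with p_x/p_y gives y−6 = 2·(p_x/p_y)·(x−15).
Substituting into the budget: x* = 15 + 1/3·(I − 15·p_x − 6·p_y)/p_x, and y* = 6 + 2/3·(…)/p_y.
Discretionary income = 255 − 15·1 − 6·7.96 = 192.24; x* = 15 + 1/3·192.24/1 = 79.08; y* = 6 + 2/3·192.24/7.96 = 22.1005.
Utility at the optimum: U(79.08, 22.1005) = 25.5153.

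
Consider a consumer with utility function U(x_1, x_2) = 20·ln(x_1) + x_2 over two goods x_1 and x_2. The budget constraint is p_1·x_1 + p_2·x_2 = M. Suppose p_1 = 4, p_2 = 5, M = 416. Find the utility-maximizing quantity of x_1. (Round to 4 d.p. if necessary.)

x_1* = 25

Set MRS = p_1/p_2: (20/x_1)/1 = p_1/p_2.
So x_1*(p_1,p_2) = 20·p_2/p_1, independent of income; and x_2* = (M − 20·p_2)/p_2.
At the given prices: x_1* = 20·5/4 = 25.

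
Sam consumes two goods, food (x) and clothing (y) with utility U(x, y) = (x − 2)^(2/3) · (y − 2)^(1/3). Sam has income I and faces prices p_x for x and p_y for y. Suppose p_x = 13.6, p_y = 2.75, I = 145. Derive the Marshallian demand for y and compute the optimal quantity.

y* = 15.6121

Substituting into the budget: x* = 2 + 2/3·(I − 2·p_x − 2·p_y)/p_x, and y* = 2 + 1/3·(…)/p_y.
Discretionary income = 145 − 2·13.6 − 2·2.75 = 112.3; y* = 2 + 1/3·112.3/2.75 = 15.6121.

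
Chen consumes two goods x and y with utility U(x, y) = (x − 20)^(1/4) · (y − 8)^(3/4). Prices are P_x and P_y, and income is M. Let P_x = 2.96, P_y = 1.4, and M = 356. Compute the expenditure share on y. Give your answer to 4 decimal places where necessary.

Substituting into the budget: x* = 20 + 0.25·(M − 20·P_x − 8·P_y)/P_x, and y* = 8 + 0.75·(…)/P_y.
Discretionary income = 356 − 20·2.96 − 8·1.4 = 285.6; x* = 20 + 0.25·285.6/2.96 = 44.1216; y* = 8 + 0.75·285.6/1.4 = 161.
Expenditure on y: 1.4·161 = 225.4; share = 0.6331.

share on y = 0.6331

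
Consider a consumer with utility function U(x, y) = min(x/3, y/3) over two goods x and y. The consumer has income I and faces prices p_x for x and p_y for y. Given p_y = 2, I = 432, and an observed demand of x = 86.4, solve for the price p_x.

p_x = 3

Leontief preferences: the optimum is at the kink where x/3 = y/3, i.e. y = x.
Budget: p_x·x + p_y·x = I, so (3·p_x + 3·p_y)·x = 3·I.
Demand: x*(p_x,p_y,I) = 3·I/(3·p_x + 3·p_y), y* = 3·I/(3·p_x + 3·p_y).
Set x* = 86.4 in the demand function and solve for p_x: p_x = 3.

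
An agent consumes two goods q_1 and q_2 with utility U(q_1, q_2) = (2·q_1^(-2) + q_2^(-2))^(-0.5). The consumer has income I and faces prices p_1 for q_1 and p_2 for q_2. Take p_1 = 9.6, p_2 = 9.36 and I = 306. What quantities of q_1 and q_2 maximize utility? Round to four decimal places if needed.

From the CES first-order condition, 2·(q_2/q_1)^(3) = p_1/p_2.
Hence q_2/q_1 = ((1/2)·p_1/p_2)^(1/(3)), i.e. raised to the 1/3 power.
Substitute q_2 = (q_2/q_1)·q_1 into the budget: q_1* = I/(p_1 + p_2·(q_2/q_1)).
Numerically q_2/q_1 = 0.800427, so q_1* = 306/(9.6 + 9.36·0.800427) = 17.9031 and q_2* = 0.800427·17.9031 = 14.3301.

q_1* = 17.9031, q_2* = 14.3301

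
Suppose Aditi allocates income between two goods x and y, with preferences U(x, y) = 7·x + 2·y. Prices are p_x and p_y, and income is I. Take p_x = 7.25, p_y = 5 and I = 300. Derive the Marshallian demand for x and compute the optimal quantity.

x gives more utility per dollar, so spend all income on x: x* = I/p_x, y* = 0.
Numerically: x* = 41.3793, y* = 0.

x* = 41.3793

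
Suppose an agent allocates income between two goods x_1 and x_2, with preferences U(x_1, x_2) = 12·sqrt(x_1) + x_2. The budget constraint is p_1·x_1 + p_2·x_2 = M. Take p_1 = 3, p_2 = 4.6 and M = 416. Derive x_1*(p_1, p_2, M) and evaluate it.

MU_x_1 = 6/√x_1, MU_x_2 = 1. Tangency: 6/√x_1 = p_1/p_2.
Thus x_1* = (6·p_2/p_1)² — independent of M — with the rest of income spent on x_2.
Plugging in: x_1* = (6·4.6/3)² = 84.64.

x_1* = 84.64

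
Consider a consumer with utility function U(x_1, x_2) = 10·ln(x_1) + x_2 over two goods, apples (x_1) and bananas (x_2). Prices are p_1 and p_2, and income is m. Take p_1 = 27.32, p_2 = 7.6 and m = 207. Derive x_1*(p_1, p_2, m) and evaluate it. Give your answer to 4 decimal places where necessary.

x_1* = 2.7818

MU_x_1 = 10/x_1, MU_x_2 = 1. Tangency: 10/x_1 = p_1/p_2.
So x_1*(p_1,p_2) = 10·p_2/p_1, independent of income; and x_2* = (m − 10·p_2)/p_2.
At the given prices: x_1* = 10·7.6/27.32 = 2.7818.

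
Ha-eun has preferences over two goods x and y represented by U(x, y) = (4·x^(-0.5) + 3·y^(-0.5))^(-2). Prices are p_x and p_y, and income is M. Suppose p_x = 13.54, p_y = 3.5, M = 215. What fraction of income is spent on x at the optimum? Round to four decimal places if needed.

share on x = 0.6554

With the ratio pinned down, the budget gives x* = M/(p_x + p_y·(y/x)) and y* = (y/x)·x*.
Numerically y/x = 2.034267, so x* = 215/(13.54 + 3.5·2.034267) = 10.4066 and y* = 2.034267·10.4066 = 21.1698.
Expenditure on x: 13.54·10.4066 = 140.9056; share = 0.6554.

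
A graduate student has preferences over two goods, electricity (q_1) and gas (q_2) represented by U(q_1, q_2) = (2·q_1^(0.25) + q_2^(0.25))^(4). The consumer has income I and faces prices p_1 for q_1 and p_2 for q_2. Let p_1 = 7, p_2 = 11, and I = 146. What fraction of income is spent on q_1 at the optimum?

Numerically q_2/q_1 = 0.21722, so q_1* = 146/(7 + 11·0.21722) = 15.5494 and q_2* = 0.21722·15.5494 = 3.3776.
Expenditure on q_1: 7·15.5494 = 108.8459; share = 0.7455.

share on q_1 = 0.7455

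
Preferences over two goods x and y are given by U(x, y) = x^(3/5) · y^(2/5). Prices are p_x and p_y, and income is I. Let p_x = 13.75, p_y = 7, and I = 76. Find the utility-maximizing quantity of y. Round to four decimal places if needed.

y* = 4.3429

At p_x=13.75, p_y=7, I=76: y* = 0.4·76/7 = 4.3429.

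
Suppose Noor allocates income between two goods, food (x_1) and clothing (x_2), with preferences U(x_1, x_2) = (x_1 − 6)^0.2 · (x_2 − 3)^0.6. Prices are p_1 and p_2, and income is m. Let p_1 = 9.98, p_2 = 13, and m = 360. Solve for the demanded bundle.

MRS = (1/3)·(x_2−3)/(x_1−6). Tangency with p_1/p_2 gives x_2−3 = 3·(p_1/p_2)·(x_1−6).
After buying the subsistence bundle (6, 3), a share 0.25 of the remaining income goes to x_1: x_1* = 6 + 0.25·(m − 6p_1 − 3p_2)/p_1.
Discretionary income = 360 − 6·9.98 − 3·13 = 261.12; x_1* = 6 + 0.25·261.12/9.98 = 12.5411; x_2* = 3 + 0.75·261.12/13 = 18.0646.

x_1* = 12.5411, x_2* = 18.0646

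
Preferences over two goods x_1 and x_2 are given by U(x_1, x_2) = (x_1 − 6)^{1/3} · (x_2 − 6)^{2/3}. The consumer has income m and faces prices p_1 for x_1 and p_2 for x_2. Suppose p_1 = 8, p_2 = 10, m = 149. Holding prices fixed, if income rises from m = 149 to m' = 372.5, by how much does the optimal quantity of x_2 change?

This is Cobb-Douglas in (x_1−6, x_2−6): tangency gives 1/3·p_2·(x_2−6) = 2/3·p_1·(x_1−6).
After buying the subsistence bundle (6, 6), a share 1/3 of the remaining income goes to x_1: x_1* = 6 + 1/3·(m − 6p_1 − 6p_2)/p_1.
Discretionary income = 149 − 6·8 − 6·10 = 41; x_2* = 6 + 2/3·41/10 = 8.7333.
At m' = 372.5: x_2* = 23.6333. Change: 23.6333 − 8.7333 = 14.9.

Δx_2* = 14.9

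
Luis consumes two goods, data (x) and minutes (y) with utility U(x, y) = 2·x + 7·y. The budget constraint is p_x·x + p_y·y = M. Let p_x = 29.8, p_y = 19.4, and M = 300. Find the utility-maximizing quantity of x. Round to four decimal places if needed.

Linear utility — the consumer picks whichever good has higher MU/price: 2/29.8 = 0.0671 vs 7/19.4 = 0.3608.
y gives more utility per dollar, so spend all income on y: y* = M/p_y, x* = 0.
Numerically: x* = 0, y* = 15.4639.

x* = 0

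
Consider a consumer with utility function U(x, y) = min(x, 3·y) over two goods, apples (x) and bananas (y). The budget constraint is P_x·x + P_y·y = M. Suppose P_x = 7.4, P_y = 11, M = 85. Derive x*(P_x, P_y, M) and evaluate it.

x* = 7.6807

With perfect complements, no substitution: consume in ratio x:y = 3:1.
Budget: P_x·x + P_y·(1/3)·x = M, so (3·P_x + P_y)·x = 3·M.
Demand: x*(P_x,P_y,M) = 3·M/(3·P_x + P_y), y* = M/(3·P_x + P_y).
Here 3·7.4 + 11 = 33.2, giving x* = 7.6807.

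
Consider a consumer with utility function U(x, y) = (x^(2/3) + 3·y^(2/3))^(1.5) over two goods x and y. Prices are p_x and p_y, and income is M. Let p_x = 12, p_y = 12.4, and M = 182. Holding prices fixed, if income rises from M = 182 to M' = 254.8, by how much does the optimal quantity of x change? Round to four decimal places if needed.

Δx* = 0.2308

MU_x ∝ x^(-1/3), MU_y ∝ 3·y^(-1/3), so MRS = (1/3)·(y/x)^(1/3) = p_x/p_y.
Solve for the ratio: y/x = [3·p_x/p_y]^(3).
Substitute y = (y/x)·x into the budget: x* = M/(p_x + p_y·(y/x)).
Numerically y/x = 24.470478, so x* = 182/(12 + 12.4·24.470478) = 0.577.
At M' = 254.8: x* = 0.8078. Change: 0.8078 − 0.577 = 0.2308.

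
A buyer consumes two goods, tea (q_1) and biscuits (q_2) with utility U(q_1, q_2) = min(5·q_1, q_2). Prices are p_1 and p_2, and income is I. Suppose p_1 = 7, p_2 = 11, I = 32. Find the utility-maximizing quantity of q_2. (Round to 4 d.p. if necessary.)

Leontief preferences: the optimum is at the kink where q_1/1 = q_2/5, i.e. q_2 = 5·q_1.
Budget: p_1·q_1 + p_2·5·q_1 = I, so (p_1 + 5·p_2)·q_1 = I.
Demand: q_1*(p_1,p_2,I) = I/(p_1 + 5·p_2), q_2* = 5·I/(p_1 + 5·p_2).
Here 7 + 5·11 = 62, giving q_2* = 2.5806.

q_2* = 2.5806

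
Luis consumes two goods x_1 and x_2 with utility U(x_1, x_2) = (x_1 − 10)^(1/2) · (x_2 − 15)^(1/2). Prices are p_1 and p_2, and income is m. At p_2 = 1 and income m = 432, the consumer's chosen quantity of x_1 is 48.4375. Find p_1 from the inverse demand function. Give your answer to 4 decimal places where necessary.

This is Cobb-Douglas in (x_1−10, x_2−15): tangency gives 0.5·p_2·(x_2−15) = 0.5·p_1·(x_1−10).
Substituting into the budget: x_1* = 10 + 0.5·(m − 10·p_1 − 15·p_2)/p_1, and x_2* = 15 + 0.5·(…)/p_2.
Set x_1* = 48.4375 in the demand function and solve for p_1: p_1 = 4.8.

p_1 = 4.8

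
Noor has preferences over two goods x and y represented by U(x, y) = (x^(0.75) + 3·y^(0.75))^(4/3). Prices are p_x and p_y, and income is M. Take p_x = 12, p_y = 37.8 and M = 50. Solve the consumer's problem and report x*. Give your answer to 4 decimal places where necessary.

From the CES first-order condition, (1/3)·(y/x)^(0.25) = p_x/p_y.
Hence y/x = (3·p_x/p_y)^(1/(0.25)), i.e. raised to the 4 power.
Substitute y = (y/x)·x into the budget: x* = M/(p_x + p_y·(y/x)).
Numerically y/x = 0.822702, so x* = 50/(12 + 37.8·0.822702) = 1.1601.

x* = 1.1601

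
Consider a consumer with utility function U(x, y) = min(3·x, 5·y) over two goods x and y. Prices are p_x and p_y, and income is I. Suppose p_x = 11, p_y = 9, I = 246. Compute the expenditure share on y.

share on y = 0.3293

With perfect complements, no substitution: consume in ratio x:y = 5:3.
Budget: p_x·x + p_y·(3/5)·x = I, so (5·p_x + 3·p_y)·x = 5·I.
Demand: x*(p_x,p_y,I) = 5·I/(5·p_x + 3·p_y), y* = 3·I/(5·p_x + 3·p_y).
Here 5·11 + 3·9 = 82, giving x* = 15 and y* = 9.
Expenditure on y: 9·9 = 81; share = 0.3293.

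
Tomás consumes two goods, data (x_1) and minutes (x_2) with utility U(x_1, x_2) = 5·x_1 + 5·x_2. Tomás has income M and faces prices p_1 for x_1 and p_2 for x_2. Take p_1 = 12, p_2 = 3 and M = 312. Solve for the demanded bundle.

x_1* = 0, x_2* = 104

Perfect substitutes: compare marginal utility per dollar. 5/p_1 vs 5/p_2 → 0.4167 vs 1.6667.
x_2 gives more utility per dollar, so spend all income on x_2: x_2* = M/p_2, x_1* = 0.
Numerically: x_1* = 0, x_2* = 104.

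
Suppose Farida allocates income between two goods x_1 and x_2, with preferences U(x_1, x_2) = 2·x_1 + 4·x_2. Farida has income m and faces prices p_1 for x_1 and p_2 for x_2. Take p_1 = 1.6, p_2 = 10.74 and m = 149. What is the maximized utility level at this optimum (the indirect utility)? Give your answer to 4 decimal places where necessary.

V = 186.25

Perfect substitutes: compare marginal utility per dollar. 2/p_1 vs 4/p_2 → 1.25 vs 0.3724.
x_1 gives more utility per dollar, so spend all income on x_1: x_1* = m/p_1, x_2* = 0.
Numerically: x_1* = 93.125, x_2* = 0.
Utility at the optimum: U(93.125, 0) = 186.25.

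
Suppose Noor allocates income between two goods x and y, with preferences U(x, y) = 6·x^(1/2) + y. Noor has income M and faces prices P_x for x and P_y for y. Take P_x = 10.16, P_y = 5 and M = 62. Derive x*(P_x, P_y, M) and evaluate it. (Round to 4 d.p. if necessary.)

x* = 2.1797

MU_x = 3/√x, MU_y = 1. Tangency: 3/√x = P_x/P_y.
Solve: √x = 3·P_y/P_x, so x*(P_x,P_y) = (3·P_y/P_x)², and y* = (M − P_x·x*)/P_y.
Plugging in: x* = (3·5/10.16)² = 2.1797.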